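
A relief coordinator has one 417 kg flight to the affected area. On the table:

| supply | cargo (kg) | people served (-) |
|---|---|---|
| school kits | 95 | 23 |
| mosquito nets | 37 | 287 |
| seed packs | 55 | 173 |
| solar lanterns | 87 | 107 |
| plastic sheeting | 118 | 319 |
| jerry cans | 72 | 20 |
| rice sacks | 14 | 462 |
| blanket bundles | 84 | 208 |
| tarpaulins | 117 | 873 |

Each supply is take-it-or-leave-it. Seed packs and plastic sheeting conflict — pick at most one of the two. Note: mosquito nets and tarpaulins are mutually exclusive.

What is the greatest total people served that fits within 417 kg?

1882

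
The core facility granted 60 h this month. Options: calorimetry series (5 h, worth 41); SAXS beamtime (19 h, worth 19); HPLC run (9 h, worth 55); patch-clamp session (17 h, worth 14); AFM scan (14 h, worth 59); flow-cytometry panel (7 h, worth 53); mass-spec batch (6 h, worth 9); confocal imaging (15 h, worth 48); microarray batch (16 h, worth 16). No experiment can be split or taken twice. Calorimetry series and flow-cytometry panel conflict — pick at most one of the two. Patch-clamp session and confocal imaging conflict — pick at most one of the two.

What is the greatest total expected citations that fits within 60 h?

224

Taking HPLC run + AFM scan + flow-cytometry panel + mass-spec batch + confocal imaging: 51 h used, 224 in expected citations.
That's the maximum — no feasible swap from here does better than 224.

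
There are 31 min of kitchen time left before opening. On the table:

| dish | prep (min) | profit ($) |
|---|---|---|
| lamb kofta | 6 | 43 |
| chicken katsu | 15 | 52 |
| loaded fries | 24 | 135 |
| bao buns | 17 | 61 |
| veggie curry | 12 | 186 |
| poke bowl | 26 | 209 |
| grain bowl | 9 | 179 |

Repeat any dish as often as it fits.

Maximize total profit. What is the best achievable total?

544

Filling by ratio: 3×grain bowl for 537, with 4 min left unused.
Dropping grain bowl frees 9 min; slotting in veggie curry (12 min) lifts the total to 544 at 30 min.
The spare 1 min is too small for any remaining dish, and no exchange beats 544.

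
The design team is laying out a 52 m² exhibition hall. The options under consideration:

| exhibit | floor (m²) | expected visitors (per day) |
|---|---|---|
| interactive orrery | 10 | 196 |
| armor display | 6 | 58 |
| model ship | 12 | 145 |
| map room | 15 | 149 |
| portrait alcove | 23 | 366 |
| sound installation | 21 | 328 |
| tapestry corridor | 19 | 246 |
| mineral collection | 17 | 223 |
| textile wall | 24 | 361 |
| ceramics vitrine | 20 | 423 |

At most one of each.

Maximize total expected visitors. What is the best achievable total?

Ranking by ratio (expected visitors/m²): ceramics vitrine 21.15, interactive orrery 19.60, portrait alcove 15.91, sound installation 15.62.
The ratio ordering already packs tightly: interactive orrery + sound installation + ceramics vitrine, 51 m², 947.
That's the maximum — no swap from here does better than 947.

947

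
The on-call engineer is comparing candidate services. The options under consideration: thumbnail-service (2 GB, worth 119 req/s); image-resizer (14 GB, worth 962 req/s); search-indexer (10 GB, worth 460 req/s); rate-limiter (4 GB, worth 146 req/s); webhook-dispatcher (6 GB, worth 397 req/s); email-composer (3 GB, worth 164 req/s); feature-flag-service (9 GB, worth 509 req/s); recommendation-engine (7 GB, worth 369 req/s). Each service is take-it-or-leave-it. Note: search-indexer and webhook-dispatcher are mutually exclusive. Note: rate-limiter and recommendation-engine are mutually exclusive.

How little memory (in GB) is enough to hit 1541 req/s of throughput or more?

25

Look for the lowest-memory combination reaching 1541.
thumbnail-service + image-resizer + webhook-dispatcher + email-composer reaches 1642 using 25 GB.
Any bundle with less than 25 GB falls short of 1541.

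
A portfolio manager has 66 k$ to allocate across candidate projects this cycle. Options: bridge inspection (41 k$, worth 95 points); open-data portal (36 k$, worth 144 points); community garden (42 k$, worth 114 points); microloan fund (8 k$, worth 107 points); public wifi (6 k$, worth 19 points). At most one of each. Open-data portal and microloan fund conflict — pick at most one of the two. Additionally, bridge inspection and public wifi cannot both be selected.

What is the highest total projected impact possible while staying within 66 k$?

240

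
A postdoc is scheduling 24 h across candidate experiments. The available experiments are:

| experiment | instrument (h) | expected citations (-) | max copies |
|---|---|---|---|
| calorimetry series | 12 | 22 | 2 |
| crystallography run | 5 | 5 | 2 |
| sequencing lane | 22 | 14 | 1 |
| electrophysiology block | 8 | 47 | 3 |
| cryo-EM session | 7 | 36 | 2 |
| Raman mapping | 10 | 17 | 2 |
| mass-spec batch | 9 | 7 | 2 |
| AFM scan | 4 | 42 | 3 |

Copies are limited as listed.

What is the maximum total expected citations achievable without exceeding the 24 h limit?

Greedy by ratio would take electrophysiology block + 3×AFM scan: 20 h used, total 173.
Dropping AFM scan frees 4 h; slotting in electrophysiology block (8 h) lifts the total to 178 at 24 h.
Every other selection either busts 24 h or exceeds an availability limit or fails to beat 178.

178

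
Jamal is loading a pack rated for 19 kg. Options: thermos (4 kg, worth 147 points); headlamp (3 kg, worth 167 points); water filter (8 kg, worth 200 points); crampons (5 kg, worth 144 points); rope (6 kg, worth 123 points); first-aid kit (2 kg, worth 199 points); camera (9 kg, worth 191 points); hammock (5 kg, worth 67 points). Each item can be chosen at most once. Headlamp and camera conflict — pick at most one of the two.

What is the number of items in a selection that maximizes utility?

Best achievable utility is 724.
For example thermos + headlamp + crampons + first-aid kit + hammock achieves it, using 19 kg.
All optima have 5 items.

5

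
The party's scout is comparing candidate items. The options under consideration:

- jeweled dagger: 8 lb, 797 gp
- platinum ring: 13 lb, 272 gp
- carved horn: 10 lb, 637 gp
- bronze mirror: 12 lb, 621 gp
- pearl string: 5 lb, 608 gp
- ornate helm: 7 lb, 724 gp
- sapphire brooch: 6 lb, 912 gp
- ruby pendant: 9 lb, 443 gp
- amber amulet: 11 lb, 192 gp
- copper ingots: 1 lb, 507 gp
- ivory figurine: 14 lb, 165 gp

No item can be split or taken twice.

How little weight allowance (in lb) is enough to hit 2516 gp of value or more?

Minimise lb subject to total value ≥ 2516.
Taking pearl string + ornate helm + sapphire brooch + copper ingots gives 2751 (≥ 2516) for 19 lb.
No combination under 19 lb hits 2516.

19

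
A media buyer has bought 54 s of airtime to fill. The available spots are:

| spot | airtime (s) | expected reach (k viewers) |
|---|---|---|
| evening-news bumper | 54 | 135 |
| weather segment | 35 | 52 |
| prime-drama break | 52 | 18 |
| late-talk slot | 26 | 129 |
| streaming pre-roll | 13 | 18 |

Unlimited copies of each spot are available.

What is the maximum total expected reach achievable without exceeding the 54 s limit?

258

By expected reach per s: late-talk slot 4.96, evening-news bumper 2.50, weather segment 1.49, streaming pre-roll 1.38 lead.
2×late-talk slot uses 52 of the 54 s and totals 258.
Every other selection either busts 54 s or fails to beat 258.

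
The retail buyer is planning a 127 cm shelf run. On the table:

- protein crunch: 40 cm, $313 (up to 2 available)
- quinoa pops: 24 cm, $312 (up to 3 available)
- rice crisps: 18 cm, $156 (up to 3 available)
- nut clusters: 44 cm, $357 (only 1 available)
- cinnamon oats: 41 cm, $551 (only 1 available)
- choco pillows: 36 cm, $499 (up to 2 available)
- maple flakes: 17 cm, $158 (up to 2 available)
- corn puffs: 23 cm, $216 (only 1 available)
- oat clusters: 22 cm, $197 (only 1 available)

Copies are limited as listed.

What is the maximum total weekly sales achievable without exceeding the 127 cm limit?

Greedy by ratio would take cinnamon oats + 2×choco pillows: 113 cm used, total 1549.
Replace choco pillows with 2×quinoa pops: the trade gains 125 net, giving 1674 at 125 cm.
No other feasible combination exceeds 1674.

1674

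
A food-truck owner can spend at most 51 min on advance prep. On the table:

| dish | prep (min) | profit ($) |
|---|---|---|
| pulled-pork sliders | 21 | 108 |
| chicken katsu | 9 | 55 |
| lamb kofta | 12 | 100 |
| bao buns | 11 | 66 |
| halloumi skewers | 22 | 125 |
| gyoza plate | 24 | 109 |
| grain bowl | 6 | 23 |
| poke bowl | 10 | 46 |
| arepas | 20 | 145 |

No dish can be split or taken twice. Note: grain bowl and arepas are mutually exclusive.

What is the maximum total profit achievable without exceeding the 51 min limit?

Density check — lamb kofta 8.33, arepas 7.25, chicken katsu 6.11 are the best per min.
Taking chicken katsu + lamb kofta + poke bowl + arepas: 51 min used, 346 in profit.

346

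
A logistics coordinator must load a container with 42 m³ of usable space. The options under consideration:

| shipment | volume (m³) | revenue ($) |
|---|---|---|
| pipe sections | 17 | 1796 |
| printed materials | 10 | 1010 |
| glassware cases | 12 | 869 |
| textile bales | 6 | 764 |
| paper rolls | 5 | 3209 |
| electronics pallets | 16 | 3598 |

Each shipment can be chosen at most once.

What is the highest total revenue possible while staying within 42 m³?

8603

Ranking by ratio (revenue/m³): paper rolls 641.80, electronics pallets 224.88, textile bales 127.33, pipe sections 105.65.
Filling by ratio: printed materials + textile bales + paper rolls + electronics pallets for 8581, with 5 m³ left unused.
The 16 m³ tied up in printed materials and textile bales is better spent on pipe sections — total rises to 8603 (38 m³).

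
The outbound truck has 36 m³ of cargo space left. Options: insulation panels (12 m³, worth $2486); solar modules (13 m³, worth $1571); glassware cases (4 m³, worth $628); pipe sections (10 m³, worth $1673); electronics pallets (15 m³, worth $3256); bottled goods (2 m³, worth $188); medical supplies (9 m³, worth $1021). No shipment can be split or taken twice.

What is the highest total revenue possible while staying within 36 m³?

6763

Filling by ratio: insulation panels + glassware cases + electronics pallets + bottled goods for 6558, with 3 m³ left unused.
Replace glassware cases and bottled goods with medical supplies: the trade gains 205 net, giving 6763 at 36 m³.
Nothing else within 36 m³ beats 6763.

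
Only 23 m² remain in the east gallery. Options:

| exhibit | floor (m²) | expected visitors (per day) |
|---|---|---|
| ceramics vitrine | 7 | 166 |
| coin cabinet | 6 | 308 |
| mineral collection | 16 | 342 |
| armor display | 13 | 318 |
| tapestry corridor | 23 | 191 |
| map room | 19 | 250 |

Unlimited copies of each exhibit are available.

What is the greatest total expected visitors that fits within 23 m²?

Density check — coin cabinet 51.33, armor display 24.46, ceramics vitrine 23.71 are the best per m².
3×coin cabinet uses 18 of the 23 m² and totals 924.
Every other selection either busts 23 m² or fails to beat 924.

924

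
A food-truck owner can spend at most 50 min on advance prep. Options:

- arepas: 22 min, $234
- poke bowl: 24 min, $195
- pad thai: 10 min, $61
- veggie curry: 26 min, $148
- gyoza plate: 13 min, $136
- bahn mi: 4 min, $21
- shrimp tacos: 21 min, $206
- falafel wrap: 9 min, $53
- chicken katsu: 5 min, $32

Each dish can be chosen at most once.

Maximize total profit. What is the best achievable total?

By profit per min: arepas 10.64, gyoza plate 10.46, shrimp tacos 9.81 lead.
Greedy by ratio would take arepas + pad thai + gyoza plate + chicken katsu: 50 min used, total 463.
Dropping pad thai and gyoza plate frees 23 min; slotting in shrimp tacos (21 min) lifts the total to 472 at 48 min.

472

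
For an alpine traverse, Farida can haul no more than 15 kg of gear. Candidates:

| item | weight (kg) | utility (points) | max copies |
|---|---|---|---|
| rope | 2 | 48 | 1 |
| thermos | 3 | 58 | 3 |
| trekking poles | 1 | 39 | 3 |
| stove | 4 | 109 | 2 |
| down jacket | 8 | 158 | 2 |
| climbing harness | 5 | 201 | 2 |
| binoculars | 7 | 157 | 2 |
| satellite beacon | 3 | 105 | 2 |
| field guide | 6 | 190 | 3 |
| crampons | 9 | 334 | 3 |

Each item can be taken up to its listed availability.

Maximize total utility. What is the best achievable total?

A density-first pass picks rope + 3×trekking poles + 2×climbing harness — 567 at 15 kg.
Replace rope and trekking poles with satellite beacon: the trade gains 18 net, giving 585 at 15 kg.
That's the maximum — no swap from here does better than 585.

585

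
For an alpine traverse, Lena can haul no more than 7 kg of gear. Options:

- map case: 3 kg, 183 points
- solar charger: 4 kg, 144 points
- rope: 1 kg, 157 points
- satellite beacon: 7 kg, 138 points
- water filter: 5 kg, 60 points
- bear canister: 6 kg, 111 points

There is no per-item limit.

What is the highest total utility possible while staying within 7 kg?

7×rope uses 7 of the 7 kg and totals 1099.
No other feasible combination exceeds 1099.

1099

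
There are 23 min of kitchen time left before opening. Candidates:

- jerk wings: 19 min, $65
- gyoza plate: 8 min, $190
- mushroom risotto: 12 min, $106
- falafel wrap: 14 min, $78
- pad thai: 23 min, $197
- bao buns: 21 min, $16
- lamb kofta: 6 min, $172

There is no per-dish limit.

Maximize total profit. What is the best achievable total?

552

Filling by ratio: 3×lamb kofta for 516, with 5 min left unused.
The 12 min tied up in 2×lamb kofta is better spent on 2×gyoza plate — total rises to 552 (22 min).
Every other selection either busts 23 min or fails to beat 552.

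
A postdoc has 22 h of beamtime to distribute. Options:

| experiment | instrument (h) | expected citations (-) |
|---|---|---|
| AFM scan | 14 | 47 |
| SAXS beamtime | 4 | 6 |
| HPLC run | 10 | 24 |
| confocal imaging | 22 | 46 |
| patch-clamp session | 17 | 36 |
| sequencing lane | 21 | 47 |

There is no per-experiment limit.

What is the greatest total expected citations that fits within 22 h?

59

Ranking by ratio (expected citations/h): AFM scan 3.36, HPLC run 2.40, sequencing lane 2.24, patch-clamp session 2.12.
The ratio ordering already packs tightly: AFM scan + 2×SAXS beamtime, 22 h, 59.
Nothing else within 22 h beats 59.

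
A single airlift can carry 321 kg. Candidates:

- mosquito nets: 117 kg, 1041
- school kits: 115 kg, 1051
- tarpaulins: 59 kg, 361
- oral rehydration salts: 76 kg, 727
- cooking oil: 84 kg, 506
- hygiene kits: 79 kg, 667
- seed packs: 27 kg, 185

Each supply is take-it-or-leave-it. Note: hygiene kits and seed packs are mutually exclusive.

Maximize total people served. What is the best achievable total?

2819

Mosquito nets + school kits + oral rehydration salts uses 308 of the 321 kg and totals 2819.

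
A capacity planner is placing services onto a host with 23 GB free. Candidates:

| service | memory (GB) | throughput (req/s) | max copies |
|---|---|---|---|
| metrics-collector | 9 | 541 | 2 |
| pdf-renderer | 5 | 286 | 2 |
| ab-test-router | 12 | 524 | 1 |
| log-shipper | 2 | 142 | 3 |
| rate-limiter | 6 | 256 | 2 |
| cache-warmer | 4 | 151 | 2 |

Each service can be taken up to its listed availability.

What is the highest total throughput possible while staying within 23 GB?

1397

By throughput per GB: log-shipper 71.00, metrics-collector 60.11, pdf-renderer 57.20, ab-test-router 43.67 lead.
A density-first pass picks metrics-collector + pdf-renderer + 3×log-shipper — 1253 at 20 GB.
Dropping log-shipper frees 2 GB; slotting in pdf-renderer (5 GB) lifts the total to 1397 at 23 GB.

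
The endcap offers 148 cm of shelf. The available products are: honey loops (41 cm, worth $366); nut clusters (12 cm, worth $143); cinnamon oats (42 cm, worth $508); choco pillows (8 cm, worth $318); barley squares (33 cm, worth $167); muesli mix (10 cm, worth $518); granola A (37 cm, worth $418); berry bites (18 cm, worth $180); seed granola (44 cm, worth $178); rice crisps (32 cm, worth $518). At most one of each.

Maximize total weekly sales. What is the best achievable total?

2460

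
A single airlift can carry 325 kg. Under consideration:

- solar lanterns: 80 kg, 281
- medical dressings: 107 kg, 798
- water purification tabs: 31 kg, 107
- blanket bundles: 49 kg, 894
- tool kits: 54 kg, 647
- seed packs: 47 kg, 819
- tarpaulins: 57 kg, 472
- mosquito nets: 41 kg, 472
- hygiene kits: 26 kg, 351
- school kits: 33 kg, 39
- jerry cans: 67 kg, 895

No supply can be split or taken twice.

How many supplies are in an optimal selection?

6

The maximum people served within 325 kg is 4199.
blanket bundles + tool kits + seed packs + tarpaulins + mosquito nets + jerry cans hits 4199 at 315 kg.
Any selection reaching 4199 contains exactly 6 supplies.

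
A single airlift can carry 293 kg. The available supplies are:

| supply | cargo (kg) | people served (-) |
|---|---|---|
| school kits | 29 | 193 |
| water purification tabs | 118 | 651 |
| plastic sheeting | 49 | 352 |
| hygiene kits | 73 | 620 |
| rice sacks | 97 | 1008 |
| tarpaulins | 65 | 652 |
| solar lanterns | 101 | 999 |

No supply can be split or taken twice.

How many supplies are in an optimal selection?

4

The maximum people served within 293 kg is 2852.
school kits + rice sacks + tarpaulins + solar lanterns hits 2852 at 292 kg.
All optima have 4 supplies.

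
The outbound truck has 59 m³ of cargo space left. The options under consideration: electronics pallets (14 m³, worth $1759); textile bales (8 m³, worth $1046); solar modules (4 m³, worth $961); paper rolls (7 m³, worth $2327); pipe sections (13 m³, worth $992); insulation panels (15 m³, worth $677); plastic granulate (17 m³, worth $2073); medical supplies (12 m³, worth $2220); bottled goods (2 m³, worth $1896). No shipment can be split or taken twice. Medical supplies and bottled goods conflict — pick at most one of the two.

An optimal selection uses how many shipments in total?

6

The maximum revenue within 59 m³ is 10062.
For example electronics pallets + textile bales + solar modules + paper rolls + plastic granulate + bottled goods achieves it, using 52 m³.
All optima have 6 shipments.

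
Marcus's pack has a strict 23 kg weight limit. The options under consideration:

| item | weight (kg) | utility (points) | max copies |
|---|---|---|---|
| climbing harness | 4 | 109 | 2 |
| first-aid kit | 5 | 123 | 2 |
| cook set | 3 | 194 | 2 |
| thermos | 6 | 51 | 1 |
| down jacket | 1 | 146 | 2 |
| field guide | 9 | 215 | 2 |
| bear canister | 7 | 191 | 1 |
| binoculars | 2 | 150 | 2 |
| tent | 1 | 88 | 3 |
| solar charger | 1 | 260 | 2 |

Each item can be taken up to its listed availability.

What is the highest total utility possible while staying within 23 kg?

1887

The ratio heuristic lands on climbing harness + 2×cook set + 2×down jacket + 2×binoculars + 3×tent + 2×solar charger (1873) but leaves 2 kg idle.
The 4 kg tied up in climbing harness is better spent on first-aid kit — total rises to 1887 (22 kg).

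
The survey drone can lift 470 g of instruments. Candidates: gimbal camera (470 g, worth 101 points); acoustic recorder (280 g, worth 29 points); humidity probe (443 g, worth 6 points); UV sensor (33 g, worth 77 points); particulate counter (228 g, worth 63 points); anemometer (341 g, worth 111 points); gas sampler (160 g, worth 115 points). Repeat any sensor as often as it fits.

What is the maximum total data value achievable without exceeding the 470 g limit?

1078

14×UV sensor uses 462 of the 470 g and totals 1078.
That's the maximum — no swap from here does better than 1078.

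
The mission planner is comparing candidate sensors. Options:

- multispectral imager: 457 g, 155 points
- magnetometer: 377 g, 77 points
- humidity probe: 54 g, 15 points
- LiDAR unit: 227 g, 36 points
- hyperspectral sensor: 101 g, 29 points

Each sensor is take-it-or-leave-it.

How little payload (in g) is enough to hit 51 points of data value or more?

Look for the lowest-payload combination reaching 51.
humidity probe + LiDAR unit: 51 data value at 281 g.
Any bundle with less than 281 g falls short of 51.

281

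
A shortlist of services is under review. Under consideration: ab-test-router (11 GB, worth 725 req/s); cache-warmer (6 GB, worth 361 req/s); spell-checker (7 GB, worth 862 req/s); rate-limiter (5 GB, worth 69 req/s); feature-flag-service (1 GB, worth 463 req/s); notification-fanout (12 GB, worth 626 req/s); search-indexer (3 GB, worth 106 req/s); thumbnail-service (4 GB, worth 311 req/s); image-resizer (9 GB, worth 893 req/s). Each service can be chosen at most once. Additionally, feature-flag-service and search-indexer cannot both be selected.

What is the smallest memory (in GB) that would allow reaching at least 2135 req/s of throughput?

17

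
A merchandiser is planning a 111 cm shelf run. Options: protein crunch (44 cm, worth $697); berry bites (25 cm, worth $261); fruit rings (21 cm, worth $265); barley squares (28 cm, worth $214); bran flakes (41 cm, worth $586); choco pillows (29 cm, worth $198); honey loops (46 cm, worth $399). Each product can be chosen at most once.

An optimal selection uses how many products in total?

3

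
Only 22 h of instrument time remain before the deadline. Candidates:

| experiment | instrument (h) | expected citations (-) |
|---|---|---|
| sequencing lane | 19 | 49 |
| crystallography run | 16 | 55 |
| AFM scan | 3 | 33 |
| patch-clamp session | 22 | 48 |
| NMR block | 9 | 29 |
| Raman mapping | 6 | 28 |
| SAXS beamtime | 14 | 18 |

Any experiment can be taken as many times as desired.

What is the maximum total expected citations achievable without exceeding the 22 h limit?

The ratio ordering already packs tightly: 7×AFM scan, 21 h, 231.
No other feasible combination exceeds 231.

231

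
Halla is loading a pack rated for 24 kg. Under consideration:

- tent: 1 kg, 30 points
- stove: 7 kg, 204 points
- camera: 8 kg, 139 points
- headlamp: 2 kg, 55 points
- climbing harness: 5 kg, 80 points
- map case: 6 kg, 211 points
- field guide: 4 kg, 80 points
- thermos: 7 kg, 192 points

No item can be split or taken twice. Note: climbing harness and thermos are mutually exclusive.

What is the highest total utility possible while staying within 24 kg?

692

The ratio ordering already packs tightly: tent + stove + headlamp + map case + thermos, 23 kg, 692.
No other feasible combination exceeds 692.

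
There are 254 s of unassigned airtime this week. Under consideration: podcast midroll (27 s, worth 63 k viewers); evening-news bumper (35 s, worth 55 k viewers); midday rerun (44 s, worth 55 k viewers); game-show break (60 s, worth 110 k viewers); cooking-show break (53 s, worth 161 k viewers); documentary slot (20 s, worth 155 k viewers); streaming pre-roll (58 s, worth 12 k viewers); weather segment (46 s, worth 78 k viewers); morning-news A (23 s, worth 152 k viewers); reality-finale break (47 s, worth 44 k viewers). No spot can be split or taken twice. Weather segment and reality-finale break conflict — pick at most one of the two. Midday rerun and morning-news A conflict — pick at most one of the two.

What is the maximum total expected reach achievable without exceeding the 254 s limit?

Ranking by ratio (expected reach/s): documentary slot 7.75, morning-news A 6.61, cooking-show break 3.04.
Podcast midroll + game-show break + cooking-show break + documentary slot + weather segment + morning-news A uses 229 of the 254 s and totals 719.
The closest alternative, evening-news bumper + game-show break + cooking-show break + documentary slot + weather segment + morning-news A, reaches only 711.

719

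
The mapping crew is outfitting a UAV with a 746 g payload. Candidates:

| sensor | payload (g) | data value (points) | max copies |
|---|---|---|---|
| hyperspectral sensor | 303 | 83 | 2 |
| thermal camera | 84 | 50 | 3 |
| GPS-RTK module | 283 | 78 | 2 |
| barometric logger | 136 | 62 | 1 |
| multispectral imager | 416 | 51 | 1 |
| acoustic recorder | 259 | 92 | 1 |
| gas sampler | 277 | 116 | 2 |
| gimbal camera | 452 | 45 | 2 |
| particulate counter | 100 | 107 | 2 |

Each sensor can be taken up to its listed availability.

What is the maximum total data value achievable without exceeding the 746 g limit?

480

By data value per g: particulate counter 1.07, thermal camera 0.60, barometric logger 0.46 lead.
A density-first pass picks 3×thermal camera + barometric logger + 2×particulate counter — 426 at 588 g.
The 136 g tied up in barometric logger is better spent on gas sampler — total rises to 480 (729 g).
Nothing else within 746 g beats 480.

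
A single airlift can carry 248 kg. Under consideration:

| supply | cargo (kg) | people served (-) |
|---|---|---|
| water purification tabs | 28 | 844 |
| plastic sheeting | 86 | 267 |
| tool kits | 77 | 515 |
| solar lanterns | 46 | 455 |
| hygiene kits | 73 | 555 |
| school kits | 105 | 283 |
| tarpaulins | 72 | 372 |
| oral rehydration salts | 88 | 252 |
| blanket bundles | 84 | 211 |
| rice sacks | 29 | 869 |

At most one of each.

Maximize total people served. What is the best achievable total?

3095

Taking water purification tabs + solar lanterns + hygiene kits + tarpaulins + rice sacks: 248 kg used, 3095 in people served.
The closest alternative, water purification tabs + tool kits + hygiene kits + rice sacks, reaches only 2783.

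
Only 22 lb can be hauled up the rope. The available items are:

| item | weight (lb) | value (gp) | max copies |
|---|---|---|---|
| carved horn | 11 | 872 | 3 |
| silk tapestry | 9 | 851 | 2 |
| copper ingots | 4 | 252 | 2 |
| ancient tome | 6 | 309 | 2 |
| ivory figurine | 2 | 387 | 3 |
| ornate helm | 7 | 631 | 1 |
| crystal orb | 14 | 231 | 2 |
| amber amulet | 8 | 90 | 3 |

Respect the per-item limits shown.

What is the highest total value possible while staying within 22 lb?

2643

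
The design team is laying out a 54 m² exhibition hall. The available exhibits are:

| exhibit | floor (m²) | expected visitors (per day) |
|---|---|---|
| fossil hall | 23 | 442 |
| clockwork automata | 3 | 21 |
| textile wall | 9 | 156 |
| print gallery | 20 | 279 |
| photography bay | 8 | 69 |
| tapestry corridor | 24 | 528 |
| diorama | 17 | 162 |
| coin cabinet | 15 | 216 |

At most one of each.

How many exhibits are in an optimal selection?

3

Best achievable expected visitors is 991.
fossil hall + clockwork automata + tapestry corridor hits 991 at 50 m².
Every optimal selection uses 3 exhibits.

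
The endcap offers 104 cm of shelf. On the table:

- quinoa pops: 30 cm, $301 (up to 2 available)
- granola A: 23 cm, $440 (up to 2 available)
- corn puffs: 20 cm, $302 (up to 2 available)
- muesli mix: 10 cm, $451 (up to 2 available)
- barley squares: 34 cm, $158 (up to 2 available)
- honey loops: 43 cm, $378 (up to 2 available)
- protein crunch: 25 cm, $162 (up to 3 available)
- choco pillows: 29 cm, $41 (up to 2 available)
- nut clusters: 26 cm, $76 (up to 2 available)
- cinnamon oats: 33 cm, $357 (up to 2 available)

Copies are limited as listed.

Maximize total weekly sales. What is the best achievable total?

Greedy by ratio would take 2×granola A + corn puffs + 2×muesli mix: 86 cm used, total 2084.
The 20 cm tied up in corn puffs is better spent on cinnamon oats — total rises to 2139 (99 cm).
No other feasible combination exceeds 2139.

2139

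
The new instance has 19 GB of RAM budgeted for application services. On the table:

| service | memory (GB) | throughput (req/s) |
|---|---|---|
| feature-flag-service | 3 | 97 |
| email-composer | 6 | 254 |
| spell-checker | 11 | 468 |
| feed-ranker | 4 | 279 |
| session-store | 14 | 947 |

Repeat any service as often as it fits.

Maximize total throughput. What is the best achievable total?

1226

Greedy by ratio would take feature-flag-service + 4×feed-ranker: 19 GB used, total 1213.
Dropping feature-flag-service and 3×feed-ranker frees 15 GB; slotting in session-store (14 GB) lifts the total to 1226 at 18 GB.
The spare 1 GB is too small for any remaining service, and no exchange beats 1226.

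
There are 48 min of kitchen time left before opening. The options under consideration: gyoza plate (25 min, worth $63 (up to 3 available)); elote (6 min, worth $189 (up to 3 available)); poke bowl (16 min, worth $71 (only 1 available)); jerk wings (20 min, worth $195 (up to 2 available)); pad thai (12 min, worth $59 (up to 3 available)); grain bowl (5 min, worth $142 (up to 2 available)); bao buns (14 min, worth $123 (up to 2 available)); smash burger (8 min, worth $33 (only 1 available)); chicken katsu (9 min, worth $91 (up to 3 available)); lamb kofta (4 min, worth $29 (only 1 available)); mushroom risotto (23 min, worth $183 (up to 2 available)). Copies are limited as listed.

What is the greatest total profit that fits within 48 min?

The ratio heuristic lands on 3×elote + 2×grain bowl + 2×chicken katsu (1033) but leaves 2 min idle.
Dropping 2×chicken katsu frees 18 min; slotting in jerk wings (20 min) lifts the total to 1046 at 48 min.

1046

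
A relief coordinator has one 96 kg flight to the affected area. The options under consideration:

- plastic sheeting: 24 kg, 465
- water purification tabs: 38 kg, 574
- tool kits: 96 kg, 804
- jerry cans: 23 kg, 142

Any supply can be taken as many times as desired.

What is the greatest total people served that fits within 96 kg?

The ratio ordering already packs tightly: 4×plastic sheeting, 96 kg, 1860.
That's the maximum — no swap from here does better than 1860.

1860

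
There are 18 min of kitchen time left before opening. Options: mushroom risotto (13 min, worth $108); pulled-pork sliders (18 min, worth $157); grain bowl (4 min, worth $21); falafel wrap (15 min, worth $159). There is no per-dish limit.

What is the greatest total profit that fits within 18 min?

159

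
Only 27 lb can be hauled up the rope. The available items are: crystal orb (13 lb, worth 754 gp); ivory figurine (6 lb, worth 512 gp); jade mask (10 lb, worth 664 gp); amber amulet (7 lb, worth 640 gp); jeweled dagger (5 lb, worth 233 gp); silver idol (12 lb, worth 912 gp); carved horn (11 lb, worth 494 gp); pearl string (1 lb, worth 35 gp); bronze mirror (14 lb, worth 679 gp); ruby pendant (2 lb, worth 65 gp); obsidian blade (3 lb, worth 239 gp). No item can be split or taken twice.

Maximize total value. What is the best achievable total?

2129

Greedy by ratio would take ivory figurine + jade mask + amber amulet + pearl string + obsidian blade: 27 lb used, total 2090.
But ivory figurine + amber amulet + silver idol + ruby pendant fits in 27 lb and reaches 2129.
Runner-up ivory figurine + amber amulet + silver idol + pearl string tops out at 2099.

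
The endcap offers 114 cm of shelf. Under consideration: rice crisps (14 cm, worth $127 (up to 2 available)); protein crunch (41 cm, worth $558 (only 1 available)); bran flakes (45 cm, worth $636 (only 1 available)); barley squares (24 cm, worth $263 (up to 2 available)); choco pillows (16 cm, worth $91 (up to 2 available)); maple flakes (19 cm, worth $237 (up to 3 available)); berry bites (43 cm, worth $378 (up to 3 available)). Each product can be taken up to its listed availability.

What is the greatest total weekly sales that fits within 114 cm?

Density check — bran flakes 14.13, protein crunch 13.61, maple flakes 12.47, barley squares 10.96 are the best per cm.
The ratio heuristic lands on protein crunch + bran flakes + maple flakes (1431) but leaves 9 cm idle.
The 19 cm tied up in maple flakes is better spent on barley squares — total rises to 1457 (110 cm).
The spare 4 cm is too small for any remaining product, and no exchange beats 1457.

1457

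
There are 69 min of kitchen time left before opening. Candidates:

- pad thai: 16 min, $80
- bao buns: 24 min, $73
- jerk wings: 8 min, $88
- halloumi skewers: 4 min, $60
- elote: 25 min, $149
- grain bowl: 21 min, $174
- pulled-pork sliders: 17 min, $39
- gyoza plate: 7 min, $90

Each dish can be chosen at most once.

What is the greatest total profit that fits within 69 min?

561

The ratio ordering already packs tightly: jerk wings + halloumi skewers + elote + grain bowl + gyoza plate, 65 min, 561.
An exhaustive check of the 256 subsets confirms 561.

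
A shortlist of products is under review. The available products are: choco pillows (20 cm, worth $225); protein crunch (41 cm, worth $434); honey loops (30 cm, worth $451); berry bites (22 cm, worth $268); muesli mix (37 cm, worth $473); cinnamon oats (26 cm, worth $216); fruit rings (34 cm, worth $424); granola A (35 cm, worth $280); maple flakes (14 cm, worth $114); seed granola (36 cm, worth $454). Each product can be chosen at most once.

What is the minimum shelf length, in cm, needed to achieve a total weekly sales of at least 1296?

100

Need the lightest bundle worth ≥ 1296.
Taking honey loops + fruit rings + seed granola gives 1329 (≥ 1296) for 100 cm.
Below 100 cm the best achievable stays under 1296.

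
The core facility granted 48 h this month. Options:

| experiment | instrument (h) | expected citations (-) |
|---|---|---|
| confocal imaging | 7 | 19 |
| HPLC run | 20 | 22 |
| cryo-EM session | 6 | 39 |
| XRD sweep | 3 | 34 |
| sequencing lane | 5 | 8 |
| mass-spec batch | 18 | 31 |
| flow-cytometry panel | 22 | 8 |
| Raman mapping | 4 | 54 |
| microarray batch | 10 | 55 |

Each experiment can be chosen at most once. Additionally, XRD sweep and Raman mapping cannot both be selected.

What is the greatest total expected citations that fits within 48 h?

198

Density check — Raman mapping 13.50, XRD sweep 11.33, cryo-EM session 6.50 are the best per h.
Confocal imaging + cryo-EM session + mass-spec batch + Raman mapping + microarray batch uses 45 of the 48 h and totals 198.
The closest alternative, confocal imaging + HPLC run + cryo-EM session + Raman mapping + microarray batch, reaches only 189.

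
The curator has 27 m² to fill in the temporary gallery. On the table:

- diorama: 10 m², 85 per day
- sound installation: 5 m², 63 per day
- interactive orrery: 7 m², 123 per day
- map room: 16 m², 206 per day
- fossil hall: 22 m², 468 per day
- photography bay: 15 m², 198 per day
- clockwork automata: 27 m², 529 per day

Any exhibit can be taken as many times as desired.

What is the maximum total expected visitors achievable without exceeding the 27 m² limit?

531

Taking sound installation + fossil hall: 27 m² used, 531 in expected visitors.
No other feasible combination exceeds 531.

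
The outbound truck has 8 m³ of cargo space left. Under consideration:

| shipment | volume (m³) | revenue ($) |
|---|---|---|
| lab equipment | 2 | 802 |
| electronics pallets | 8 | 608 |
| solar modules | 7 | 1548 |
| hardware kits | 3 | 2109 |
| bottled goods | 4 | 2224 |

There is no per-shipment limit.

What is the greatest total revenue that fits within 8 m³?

5020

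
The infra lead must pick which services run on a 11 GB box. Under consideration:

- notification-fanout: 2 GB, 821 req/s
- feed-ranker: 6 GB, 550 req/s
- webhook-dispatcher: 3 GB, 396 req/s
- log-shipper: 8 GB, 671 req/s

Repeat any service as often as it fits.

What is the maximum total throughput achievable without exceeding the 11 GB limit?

The ratio ordering already packs tightly: 5×notification-fanout, 10 GB, 4105.
That's the maximum — no swap from here does better than 4105.

4105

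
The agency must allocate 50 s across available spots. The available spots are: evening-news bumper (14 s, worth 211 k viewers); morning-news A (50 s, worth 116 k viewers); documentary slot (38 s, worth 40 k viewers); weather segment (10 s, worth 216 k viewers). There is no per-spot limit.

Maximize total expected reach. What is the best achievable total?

1080

The ratio ordering already packs tightly: 5×weather segment, 50 s, 1080.
That's the maximum — no swap from here does better than 1080.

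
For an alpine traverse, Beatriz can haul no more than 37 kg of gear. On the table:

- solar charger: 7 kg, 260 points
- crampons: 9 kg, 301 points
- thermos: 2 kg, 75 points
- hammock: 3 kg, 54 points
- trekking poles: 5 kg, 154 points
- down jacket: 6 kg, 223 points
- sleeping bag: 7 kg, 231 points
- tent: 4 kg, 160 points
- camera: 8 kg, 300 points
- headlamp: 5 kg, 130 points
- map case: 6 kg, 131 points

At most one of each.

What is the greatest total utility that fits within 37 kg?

1328

The ratio heuristic lands on solar charger + crampons + thermos + down jacket + tent + camera (1319) but leaves 1 kg idle.
The 11 kg tied up in crampons and thermos is better spent on trekking poles + sleeping bag — total rises to 1328 (37 kg).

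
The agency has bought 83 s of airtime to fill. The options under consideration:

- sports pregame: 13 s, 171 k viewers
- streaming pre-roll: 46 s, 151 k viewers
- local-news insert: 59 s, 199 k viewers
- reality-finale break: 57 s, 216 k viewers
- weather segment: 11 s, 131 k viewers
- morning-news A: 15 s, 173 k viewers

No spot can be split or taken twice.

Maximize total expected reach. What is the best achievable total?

By expected reach per s: sports pregame 13.15, weather segment 11.91, morning-news A 11.53 lead.
Greedy by ratio would take sports pregame + weather segment + morning-news A: 39 s used, total 475.
Replace sports pregame with reality-finale break: the trade gains 45 net, giving 520 at 83 s.

520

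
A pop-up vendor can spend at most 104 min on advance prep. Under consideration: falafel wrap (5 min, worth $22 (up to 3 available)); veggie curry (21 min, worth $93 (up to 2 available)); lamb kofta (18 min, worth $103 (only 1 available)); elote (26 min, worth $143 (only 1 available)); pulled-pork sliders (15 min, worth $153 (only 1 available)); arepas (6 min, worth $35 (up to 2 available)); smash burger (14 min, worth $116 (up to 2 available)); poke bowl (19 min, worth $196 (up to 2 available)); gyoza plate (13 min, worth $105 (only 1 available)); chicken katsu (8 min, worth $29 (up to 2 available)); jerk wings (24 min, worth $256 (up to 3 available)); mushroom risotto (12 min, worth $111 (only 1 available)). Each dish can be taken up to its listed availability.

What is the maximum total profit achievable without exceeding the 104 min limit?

1075

The ratio ordering already packs tightly: poke bowl + 3×jerk wings + mushroom risotto, 103 min, 1075.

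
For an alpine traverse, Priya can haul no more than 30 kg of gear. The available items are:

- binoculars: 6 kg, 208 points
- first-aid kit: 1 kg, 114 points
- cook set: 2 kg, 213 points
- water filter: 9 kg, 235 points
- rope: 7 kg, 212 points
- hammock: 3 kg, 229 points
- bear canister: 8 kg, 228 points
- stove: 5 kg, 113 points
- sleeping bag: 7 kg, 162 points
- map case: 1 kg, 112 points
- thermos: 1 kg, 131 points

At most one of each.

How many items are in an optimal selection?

8

The maximum utility within 30 kg is 1454.
binoculars + first-aid kit + cook set + water filter + rope + hammock + map case + thermos hits 1454 at 30 kg.
All optima have 8 items.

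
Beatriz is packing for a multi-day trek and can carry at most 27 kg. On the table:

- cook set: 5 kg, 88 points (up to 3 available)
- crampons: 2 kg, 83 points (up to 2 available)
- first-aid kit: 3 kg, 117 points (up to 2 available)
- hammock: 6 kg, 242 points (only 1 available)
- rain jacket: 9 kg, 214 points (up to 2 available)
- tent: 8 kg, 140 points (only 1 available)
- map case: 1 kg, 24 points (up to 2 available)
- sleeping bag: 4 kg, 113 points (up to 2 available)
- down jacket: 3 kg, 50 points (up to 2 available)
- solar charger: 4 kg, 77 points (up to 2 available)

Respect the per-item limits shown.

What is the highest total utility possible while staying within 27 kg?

Taking the top-ratio items first gives 2×crampons + 2×first-aid kit + hammock + 2×map case + 2×sleeping bag for 916 (26 kg).
The 2 kg tied up in 2×map case is better spent on down jacket — total rises to 918 (27 kg).

918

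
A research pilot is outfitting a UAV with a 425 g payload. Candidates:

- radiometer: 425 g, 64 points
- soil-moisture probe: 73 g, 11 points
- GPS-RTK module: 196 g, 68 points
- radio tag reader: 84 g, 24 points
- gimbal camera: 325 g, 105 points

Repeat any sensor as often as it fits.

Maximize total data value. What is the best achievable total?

Taking 2×GPS-RTK module: 392 g used, 136 in data value.
Every other selection either busts 425 g or fails to beat 136.

136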